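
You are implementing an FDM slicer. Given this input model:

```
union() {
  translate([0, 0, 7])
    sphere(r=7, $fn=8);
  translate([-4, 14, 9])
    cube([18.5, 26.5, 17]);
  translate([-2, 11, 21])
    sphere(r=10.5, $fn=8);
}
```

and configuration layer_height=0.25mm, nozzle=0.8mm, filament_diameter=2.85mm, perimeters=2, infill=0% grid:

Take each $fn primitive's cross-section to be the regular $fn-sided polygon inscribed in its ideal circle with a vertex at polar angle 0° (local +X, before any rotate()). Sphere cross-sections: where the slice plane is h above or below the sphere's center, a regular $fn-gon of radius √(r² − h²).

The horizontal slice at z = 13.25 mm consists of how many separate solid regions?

At z = 13.25 mm: the r=7 sphere contributes a regular 8-gon of circumradius √(7²−6.25²) = 3.152; the cube at (-4, 14) is present — its section is the full 18.5×26.5 rectangle; the r=10.5 sphere at (-2, 11) slices to a regular 8-gon of circumradius 7.084 (√(r²−h²) with h=7.75 from center); Merging all regions: the regions partially overlap (shared area 23.44 mm²), so overlapping operands fuse into one piece — 2 connected regions. The result has 2 disconnected regions.

2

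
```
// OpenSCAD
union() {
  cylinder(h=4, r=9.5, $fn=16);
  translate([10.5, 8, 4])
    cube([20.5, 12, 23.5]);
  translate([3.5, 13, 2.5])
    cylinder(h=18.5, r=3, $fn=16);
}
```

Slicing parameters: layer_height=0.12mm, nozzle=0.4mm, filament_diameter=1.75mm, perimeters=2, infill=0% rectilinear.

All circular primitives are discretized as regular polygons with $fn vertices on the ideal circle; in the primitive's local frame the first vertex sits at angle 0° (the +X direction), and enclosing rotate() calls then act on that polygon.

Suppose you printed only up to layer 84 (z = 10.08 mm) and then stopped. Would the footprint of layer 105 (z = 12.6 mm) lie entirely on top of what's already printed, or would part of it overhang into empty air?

entirely on top

Compare the two slices. At z = 10.08: the cylinder does not reach this height (z outside [0, 4]); the 20.5×12 cube at (10.5, 8) contributes its full rectangle (area 246.00 mm²); the r=3 cylinder at (3.5, 13) gives a regular 16-gon of circumradius 3 (constant along its height) (area = (16/2)·3.000²·sin(360°/16) = 27.55 mm²); Combining (union): the 2 present regions are separate (no shared area or edge), so areas and boundary lengths simply add and each stays a separate island — area = 273.55 mm². At z = 12.6: the cylinder is not intersected at this z (z outside [0, 4]); the 20.5×12 cube at (10.5, 8) contributes its full rectangle (area 246.00 mm²); the r=3 cylinder at (3.5, 13) gives a regular 16-gon of circumradius 3 (constant along its height) (area = (16/2)·3.000²·sin(360°/16) = 27.55 mm²); Merging all regions: the 2 present regions are separate (no shared area or edge), so areas and boundary lengths simply add and each stays a separate island — area = 273.55 mm². Checking containment: the cross-section at z = 12.6 is a subset of the cross-section at z = 10.08.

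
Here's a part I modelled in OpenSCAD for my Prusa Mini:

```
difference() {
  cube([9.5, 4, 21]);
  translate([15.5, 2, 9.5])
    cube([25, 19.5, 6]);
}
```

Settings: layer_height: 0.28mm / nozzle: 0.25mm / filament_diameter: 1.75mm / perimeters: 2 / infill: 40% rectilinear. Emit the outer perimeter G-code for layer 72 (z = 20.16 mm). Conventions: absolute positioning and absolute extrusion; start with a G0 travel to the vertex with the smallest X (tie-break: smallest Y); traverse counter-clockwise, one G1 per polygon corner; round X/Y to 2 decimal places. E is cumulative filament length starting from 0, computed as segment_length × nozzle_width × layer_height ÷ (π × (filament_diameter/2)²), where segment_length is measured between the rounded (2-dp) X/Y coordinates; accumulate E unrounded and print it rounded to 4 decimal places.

At z = 20.16 mm: the cube is present — its section is the full 9.5×4 rectangle; the cube at (15.5, 2) is absent (z outside [9.5, 15.5]); After the difference (first − rest): none of the subtracted shapes is present at this height, so the 9.5×4 cube is unchanged — 1 connected region. The outline is a single polygon with 4 vertices. Extrusion per mm of travel: 0.25 × 0.28 / (π × 0.875²) = 0.029103. Accumulating E over each segment gives final E = 0.7858.

G0 X0.00 Y0.00 Z20.16
G1 X9.50 Y0.00 E0.2765
G1 X9.50 Y4.00 E0.3929
G1 X0.00 Y4.00 E0.6694
G1 X0.00 Y0.00 E0.7858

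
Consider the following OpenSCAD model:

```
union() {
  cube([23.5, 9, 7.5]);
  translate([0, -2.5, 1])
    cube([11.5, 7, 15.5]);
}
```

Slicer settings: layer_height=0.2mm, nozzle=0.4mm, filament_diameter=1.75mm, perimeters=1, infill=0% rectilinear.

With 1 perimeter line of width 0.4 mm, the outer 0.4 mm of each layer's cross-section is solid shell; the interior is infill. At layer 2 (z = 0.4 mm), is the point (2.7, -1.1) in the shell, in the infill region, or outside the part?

outside

At z = 0.4 mm: the 23.5×9 cube contributes its full rectangle; the cube at (0, -2.5) is absent (z outside [1, 16.5]); Merging all regions: only the 23.5×9 cube is present, so the union is just that shape — 1 connected region. Overall, the cross-section is a single solid region. The nearest boundary edge runs (0.00, 0.00)→(23.50, 0.00); distance from the point to it = 1.10 mm. The point is not inside any of the regions above, so it lies outside the cross-section (1.10 mm from the nearest boundary).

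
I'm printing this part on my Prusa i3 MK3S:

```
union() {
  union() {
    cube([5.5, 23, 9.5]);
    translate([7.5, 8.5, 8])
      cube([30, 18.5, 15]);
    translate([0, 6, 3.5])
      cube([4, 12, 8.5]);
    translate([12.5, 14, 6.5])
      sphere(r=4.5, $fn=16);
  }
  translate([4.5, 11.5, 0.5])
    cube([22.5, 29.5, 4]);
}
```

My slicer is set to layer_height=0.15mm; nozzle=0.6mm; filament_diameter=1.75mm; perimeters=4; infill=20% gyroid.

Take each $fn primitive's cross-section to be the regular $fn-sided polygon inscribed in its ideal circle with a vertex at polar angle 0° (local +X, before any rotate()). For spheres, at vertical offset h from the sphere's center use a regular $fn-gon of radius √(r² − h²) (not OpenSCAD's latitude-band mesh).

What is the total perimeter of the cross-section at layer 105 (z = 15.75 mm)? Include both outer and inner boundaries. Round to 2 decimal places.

At z = 15.75 mm: the cube does not reach this height (z outside [0, 9.5]); the cube at (7.5, 8.5) is present — its section is the full 30×18.5 rectangle (perimeter 97.00 mm); the cube at (0, 6) is absent (z outside [3.5, 12]); the sphere at (12.5, 14) does not reach this height (|z−center|=9.250 > r=4.5); Combining (union): only the 30×18.5 cube at (7.5, 8.5) is present, so the union is just that shape — boundary = 97.00 mm; the cube at (4.5, 11.5) does not reach this height (z outside [0.5, 4.5]); Merging all regions: only that combined region is present, so the union is just that shape — boundary = 97.00 mm. Overall, the cross-section is a single solid region. Total boundary length (outer) = 97.00 mm.

97.00 mm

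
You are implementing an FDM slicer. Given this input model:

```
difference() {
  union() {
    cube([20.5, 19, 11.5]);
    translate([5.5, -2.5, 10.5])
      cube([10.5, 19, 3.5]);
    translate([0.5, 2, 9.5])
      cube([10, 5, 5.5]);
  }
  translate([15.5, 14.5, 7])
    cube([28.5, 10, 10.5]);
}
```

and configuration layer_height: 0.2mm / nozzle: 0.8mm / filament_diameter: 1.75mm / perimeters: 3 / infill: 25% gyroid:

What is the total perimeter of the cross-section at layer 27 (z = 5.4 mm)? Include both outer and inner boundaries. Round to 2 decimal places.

At z = 5.4 mm: the cube (footprint 20.5×19) is included at this height (perimeter 79.00 mm); the cube at (5.5, -2.5) does not reach this height (z outside [10.5, 14]); the cube at (0.5, 2) is absent (z outside [9.5, 15]); Taking the union: only the 20.5×19 cube is present, so the union is just that shape — boundary = 79.00 mm; the cube at (15.5, 14.5) is not intersected at this z (z outside [7, 17.5]); Subtracting the remaining from the first: none of the subtracted shapes is present at this height, so the result so far is unchanged — boundary = 79.00 mm. Overall, the cross-section is a single solid region. Total boundary length (outer) = 79.00 mm.

79.00 mm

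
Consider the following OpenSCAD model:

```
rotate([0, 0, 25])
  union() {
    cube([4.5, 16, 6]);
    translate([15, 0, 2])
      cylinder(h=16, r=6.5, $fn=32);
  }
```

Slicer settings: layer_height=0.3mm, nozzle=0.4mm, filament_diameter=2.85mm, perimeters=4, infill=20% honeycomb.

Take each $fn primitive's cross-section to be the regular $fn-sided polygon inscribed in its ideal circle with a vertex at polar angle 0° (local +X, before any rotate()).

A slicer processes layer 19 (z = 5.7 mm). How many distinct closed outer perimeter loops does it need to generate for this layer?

At z = 5.7 mm: the 4.5×16 cube contributes its full rectangle; the cylinder at (15, 0): section is a regular 32-gon, circumradius r=6.5; Combining (union): the 2 present regions are separate (no shared area or edge), so areas and boundary lengths simply add and each stays a separate island — 2 connected regions; (whole slice rotated 25° about Z — lengths, areas and connectivity unchanged). The result has 2 disconnected regions.

2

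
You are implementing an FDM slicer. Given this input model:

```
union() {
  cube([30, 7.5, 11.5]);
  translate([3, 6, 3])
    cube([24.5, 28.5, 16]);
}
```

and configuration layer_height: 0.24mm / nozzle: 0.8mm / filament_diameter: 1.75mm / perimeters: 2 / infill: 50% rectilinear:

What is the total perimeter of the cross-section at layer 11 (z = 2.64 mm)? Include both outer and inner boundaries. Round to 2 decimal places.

75.00 mm

At z = 2.64 mm: the cube (footprint 30×7.5) is included at this height (perimeter 75.00 mm); the cube at (3, 6) is absent (z outside [3, 19]); Taking the union: only the 30×7.5 cube is present, so the union is just that shape — boundary = 75.00 mm. Overall, the cross-section is a single solid region. Total boundary length (outer) = 75.00 mm.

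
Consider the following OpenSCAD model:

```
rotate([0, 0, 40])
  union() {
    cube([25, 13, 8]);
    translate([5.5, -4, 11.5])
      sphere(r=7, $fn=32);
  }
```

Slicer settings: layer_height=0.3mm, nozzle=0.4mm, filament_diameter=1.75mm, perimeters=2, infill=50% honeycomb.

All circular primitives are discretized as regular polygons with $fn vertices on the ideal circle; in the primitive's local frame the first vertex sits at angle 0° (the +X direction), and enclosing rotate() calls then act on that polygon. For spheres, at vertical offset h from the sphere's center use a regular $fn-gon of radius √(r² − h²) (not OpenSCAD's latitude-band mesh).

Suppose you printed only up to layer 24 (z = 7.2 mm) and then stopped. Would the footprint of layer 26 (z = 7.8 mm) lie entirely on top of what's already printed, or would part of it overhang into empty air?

Compare the two slices. At z = 7.2: the cube is present — its section is the full 25×13 rectangle (area 325.00 mm²); the r=7 sphere at (5.5, -4) slices to a regular 32-gon of circumradius 5.524 (√(r²−h²) with h=4.3 from center) (area = (32/2)·5.524²·sin(360°/32) = 95.24 mm²); Taking the union: the regions partially overlap — summed areas 420.24 mm² minus the doubly-counted overlap 7.83 mm² gives 412.41 mm² — area = 412.41 mm²; (whole slice rotated 40° about Z — lengths, areas and connectivity unchanged). At z = 7.8: the cube (footprint 25×13) is included at this height (area 325.00 mm²); the r=7 sphere at (5.5, -4) slices to a regular 32-gon of circumradius 5.942 (√(r²−h²) with h=3.7 from center) (area = (32/2)·5.942²·sin(360°/32) = 110.22 mm²); Combining (union): the regions partially overlap — summed areas 435.22 mm² minus the doubly-counted overlap 11.63 mm² gives 423.59 mm² — area = 423.59 mm²; (whole slice rotated 40° about Z — lengths, areas and connectivity unchanged). Checking containment: at z = 7.8 the cross-section extends beyond the z = 7.2 cross-section by about 11.18 mm².

part overhangs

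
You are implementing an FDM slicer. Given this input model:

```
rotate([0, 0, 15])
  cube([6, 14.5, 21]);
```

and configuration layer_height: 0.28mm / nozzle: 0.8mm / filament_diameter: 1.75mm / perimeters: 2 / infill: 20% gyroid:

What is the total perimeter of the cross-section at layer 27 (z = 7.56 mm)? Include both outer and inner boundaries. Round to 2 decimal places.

41.00 mm

At z = 7.56 mm: the 6×14.5 cube contributes its full rectangle (perimeter 41.00 mm); (rotated 15° about Z; rotation is an isometry so areas/perimeters/island counts are preserved). Overall, the cross-section is a single solid region. Total boundary length (outer) = 41.00 mm.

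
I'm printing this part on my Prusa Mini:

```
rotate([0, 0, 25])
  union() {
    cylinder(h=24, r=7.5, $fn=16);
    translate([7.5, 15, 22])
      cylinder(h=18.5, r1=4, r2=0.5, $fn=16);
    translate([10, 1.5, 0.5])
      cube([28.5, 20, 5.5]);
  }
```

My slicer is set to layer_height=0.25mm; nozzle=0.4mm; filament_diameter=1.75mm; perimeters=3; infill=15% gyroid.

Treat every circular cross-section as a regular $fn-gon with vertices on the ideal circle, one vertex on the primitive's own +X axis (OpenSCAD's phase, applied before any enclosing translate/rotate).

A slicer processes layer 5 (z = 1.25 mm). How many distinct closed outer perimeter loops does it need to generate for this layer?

2

At z = 1.25 mm: the r=7.5 cylinder gives a regular 16-gon of circumradius 7.5 (constant along its height); the cone at (7.5, 15) is not intersected at this z (z outside [22, 40.5]); the 28.5×20 cube at (10, 1.5) contributes its full rectangle; Taking the union: the 2 present regions are separate (no shared area or edge), so areas and boundary lengths simply add and each stays a separate island — 2 connected regions; (rotated 25° about Z; rotation is an isometry so areas/perimeters/island counts are preserved). The result has 2 disconnected regions.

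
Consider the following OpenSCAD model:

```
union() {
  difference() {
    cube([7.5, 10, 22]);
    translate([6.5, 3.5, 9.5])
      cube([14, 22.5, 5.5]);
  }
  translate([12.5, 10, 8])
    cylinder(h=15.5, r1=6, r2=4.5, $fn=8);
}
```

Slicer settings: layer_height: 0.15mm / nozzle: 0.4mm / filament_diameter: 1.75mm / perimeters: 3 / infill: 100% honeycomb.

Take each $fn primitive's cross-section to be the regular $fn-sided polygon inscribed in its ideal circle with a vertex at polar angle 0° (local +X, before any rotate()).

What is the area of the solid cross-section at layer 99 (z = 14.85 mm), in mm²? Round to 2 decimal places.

149.07 mm²

At z = 14.85 mm: the 7.5×10 cube contributes its full rectangle (area 75.00 mm²); the cube at (6.5, 3.5) (footprint 14×22.5) is included at this height (area 315.00 mm²); Taking the first minus the rest: starting from the 7.5×10 cube (75.00 mm²), the 14×22.5 cube at (6.5, 3.5) partially overlaps it — only the 6.50 mm² overlap (of its 315.00 mm²) is removed, clipping the outline — area = 68.50 mm²; the cone at (12.5, 10) contributes a regular 8-gon of circumradius 5.337 (interpolated between r1=6 and r2=4.5 at t=0.442) (area = (8/2)·5.337²·sin(360°/8) = 80.57 mm²); Merging all regions: the 2 present regions are separate (no shared area or edge), so areas and boundary lengths simply add and each stays a separate island — area = 149.07 mm². Overall, the cross-section has 2 separate islands. Net area = 149.07 mm².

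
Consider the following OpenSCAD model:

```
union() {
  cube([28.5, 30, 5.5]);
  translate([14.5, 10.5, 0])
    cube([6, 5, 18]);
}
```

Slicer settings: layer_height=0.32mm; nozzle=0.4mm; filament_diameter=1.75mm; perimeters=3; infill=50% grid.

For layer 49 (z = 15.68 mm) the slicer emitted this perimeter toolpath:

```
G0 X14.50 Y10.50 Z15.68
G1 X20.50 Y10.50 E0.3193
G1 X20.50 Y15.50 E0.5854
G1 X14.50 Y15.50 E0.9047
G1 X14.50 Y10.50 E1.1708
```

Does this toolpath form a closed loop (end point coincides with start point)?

yes

Start point (G0): (14.50, 10.50). End point (last G1): the path returns to the start — closed.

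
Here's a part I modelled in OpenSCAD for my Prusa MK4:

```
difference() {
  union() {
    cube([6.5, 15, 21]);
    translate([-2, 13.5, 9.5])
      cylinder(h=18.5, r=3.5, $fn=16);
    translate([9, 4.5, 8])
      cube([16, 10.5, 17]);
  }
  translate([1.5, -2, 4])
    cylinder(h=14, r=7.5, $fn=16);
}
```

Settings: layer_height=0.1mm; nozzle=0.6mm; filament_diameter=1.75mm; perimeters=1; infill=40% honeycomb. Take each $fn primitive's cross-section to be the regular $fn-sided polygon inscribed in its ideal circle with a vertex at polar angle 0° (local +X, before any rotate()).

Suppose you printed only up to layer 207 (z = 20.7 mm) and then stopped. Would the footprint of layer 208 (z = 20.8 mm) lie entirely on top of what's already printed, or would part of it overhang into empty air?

Compare the two slices. At z = 20.7: the cube (footprint 6.5×15) is included at this height (area 97.50 mm²); the cylinder at (-2, 13.5): section is a regular 16-gon, circumradius r=3.5 (area = (16/2)·3.500²·sin(360°/16) = 37.50 mm²); the 16×10.5 cube at (9, 4.5) contributes its full rectangle (area 168.00 mm²); Combining (union): the regions partially overlap — summed areas 303.00 mm² minus the doubly-counted overlap 4.90 mm² gives 298.11 mm² — area = 298.11 mm²; the cylinder at (1.5, -2) does not reach this height (z outside [4, 18]); After the difference (first − rest): none of the subtracted shapes is present at this height, so the result so far is unchanged — area = 298.11 mm². At z = 20.8: the cube is present — its section is the full 6.5×15 rectangle (area 97.50 mm²); the r=3.5 cylinder at (-2, 13.5) gives a regular 16-gon of circumradius 3.5 (constant along its height) (area = (16/2)·3.500²·sin(360°/16) = 37.50 mm²); the cube at (9, 4.5) is present — its section is the full 16×10.5 rectangle (area 168.00 mm²); Taking the union: the regions partially overlap — summed areas 303.00 mm² minus the doubly-counted overlap 4.90 mm² gives 298.11 mm² — area = 298.11 mm²; the cylinder at (1.5, -2) is absent (z outside [4, 18]); Subtracting the remaining from the first: none of the subtracted shapes is present at this height, so that combined region is unchanged — area = 298.11 mm². Checking containment: the cross-section at z = 20.8 is a subset of the cross-section at z = 20.7.

entirely on top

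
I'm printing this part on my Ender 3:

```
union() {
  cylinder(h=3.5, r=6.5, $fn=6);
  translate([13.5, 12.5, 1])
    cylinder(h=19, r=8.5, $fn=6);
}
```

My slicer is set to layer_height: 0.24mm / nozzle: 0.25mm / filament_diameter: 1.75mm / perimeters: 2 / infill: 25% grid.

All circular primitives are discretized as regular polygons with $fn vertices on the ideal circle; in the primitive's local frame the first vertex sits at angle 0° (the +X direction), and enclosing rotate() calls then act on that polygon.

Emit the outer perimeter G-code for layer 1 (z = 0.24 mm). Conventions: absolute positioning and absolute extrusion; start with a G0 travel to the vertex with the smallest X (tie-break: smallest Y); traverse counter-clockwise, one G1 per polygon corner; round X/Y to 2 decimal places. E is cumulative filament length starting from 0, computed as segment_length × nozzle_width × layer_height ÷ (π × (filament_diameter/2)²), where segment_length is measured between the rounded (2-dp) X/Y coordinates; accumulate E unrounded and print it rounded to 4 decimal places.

At z = 0.24 mm: the cylinder: section is a regular 6-gon, circumradius r=6.5; the cylinder at (13.5, 12.5) does not reach this height (z outside [1, 20]); Taking the union: only the r=6.5 cylinder is present, so the union is just that shape — 1 connected region. The outline is a single polygon with 6 vertices. Extrusion per mm of travel: 0.25 × 0.24 / (π × 0.875²) = 0.024945. Accumulating E over each segment gives final E = 0.9729.

G0 X-6.50 Y0.00 Z0.24
G1 X-3.25 Y-5.63 E0.1622
G1 X3.25 Y-5.63 E0.3243
G1 X6.50 Y0.00 E0.4865
G1 X3.25 Y5.63 E0.6486
G1 X-3.25 Y5.63 E0.8108
G1 X-6.50 Y0.00 E0.9729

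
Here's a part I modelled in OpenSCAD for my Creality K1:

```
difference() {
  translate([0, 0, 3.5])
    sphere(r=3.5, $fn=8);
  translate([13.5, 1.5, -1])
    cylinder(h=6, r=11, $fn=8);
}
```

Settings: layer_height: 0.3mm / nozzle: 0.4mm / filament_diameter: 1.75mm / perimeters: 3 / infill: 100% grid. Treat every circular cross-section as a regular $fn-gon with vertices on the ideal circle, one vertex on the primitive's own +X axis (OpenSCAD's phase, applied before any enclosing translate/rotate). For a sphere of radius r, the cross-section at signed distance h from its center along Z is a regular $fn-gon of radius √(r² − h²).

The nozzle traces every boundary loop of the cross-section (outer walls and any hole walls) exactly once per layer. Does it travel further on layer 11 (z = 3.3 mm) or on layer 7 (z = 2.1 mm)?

Layer 11 (z = 3.3): the sphere: section is a regular 8-gon, circumradius = √(r²−h²) = √(3.5²−0.2²) = 3.494 (perimeter = 2·8·3.494·sin(180°/8) = 21.40 mm); the r=11 cylinder at (13.5, 1.5) contributes a regular 8-gon of circumradius 11 (perimeter = 2·8·11.000·sin(180°/8) = 67.35 mm); Subtracting the remaining from the first: starting from the r=3.5 sphere, the r=11 cylinder at (13.5, 1.5) partially overlaps it — only the 0.73 mm² overlap (of its 342.24 mm²) is removed, clipping the outline — boundary = 21.40 mm. So its perimeter = 21.40 mm. Layer 7 (z = 2.1): the sphere: section is a regular 8-gon, circumradius = √(r²−h²) = √(3.5²−1.4²) = 3.208 (perimeter = 2·8·3.208·sin(180°/8) = 19.64 mm); the cylinder at (13.5, 1.5): section is a regular 8-gon, circumradius r=11 (perimeter = 2·8·11.000·sin(180°/8) = 67.35 mm); Subtracting the remaining from the first: starting from the r=3.5 sphere, the r=11 cylinder at (13.5, 1.5) partially overlaps it — only the 0.14 mm² overlap (of its 342.24 mm²) is removed, clipping the outline — boundary = 19.64 mm. So its perimeter = 19.64 mm. Layer 11 is larger (21.40 vs 19.64 mm).

layer 11 (z = 3.3 mm)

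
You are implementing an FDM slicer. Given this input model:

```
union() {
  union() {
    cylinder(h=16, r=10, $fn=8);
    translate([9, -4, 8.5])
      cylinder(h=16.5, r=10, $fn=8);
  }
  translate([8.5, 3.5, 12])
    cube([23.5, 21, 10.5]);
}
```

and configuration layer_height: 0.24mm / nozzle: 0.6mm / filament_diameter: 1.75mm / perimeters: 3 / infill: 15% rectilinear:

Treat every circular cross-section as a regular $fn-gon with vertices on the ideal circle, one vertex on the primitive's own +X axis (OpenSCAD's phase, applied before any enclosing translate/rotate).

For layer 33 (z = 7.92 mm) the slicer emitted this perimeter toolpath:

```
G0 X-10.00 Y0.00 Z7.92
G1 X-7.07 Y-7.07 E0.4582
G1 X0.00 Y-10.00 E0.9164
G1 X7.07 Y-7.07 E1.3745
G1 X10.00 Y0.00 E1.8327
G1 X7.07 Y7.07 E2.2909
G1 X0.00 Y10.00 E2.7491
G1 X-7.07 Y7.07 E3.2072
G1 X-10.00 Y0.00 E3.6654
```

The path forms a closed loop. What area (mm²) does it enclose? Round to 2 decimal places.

Apply the shoelace formula to the sequence of (X, Y) vertices; enclosed area = 282.80 mm².

282.80 mm²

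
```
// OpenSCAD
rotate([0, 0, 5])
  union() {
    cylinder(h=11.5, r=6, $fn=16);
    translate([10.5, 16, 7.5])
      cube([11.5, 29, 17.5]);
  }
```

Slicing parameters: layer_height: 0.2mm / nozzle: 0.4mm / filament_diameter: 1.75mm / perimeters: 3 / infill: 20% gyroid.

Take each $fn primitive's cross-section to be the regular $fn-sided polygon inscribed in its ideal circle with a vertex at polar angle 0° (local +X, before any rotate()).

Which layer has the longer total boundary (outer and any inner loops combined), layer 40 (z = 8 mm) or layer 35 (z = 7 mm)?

Layer 40 (z = 8): the r=6 cylinder contributes a regular 16-gon of circumradius 6 (perimeter = 2·16·6.000·sin(180°/16) = 37.46 mm); the cube at (10.5, 16) is present — its section is the full 11.5×29 rectangle (perimeter 81.00 mm); Combining (union): the 2 present regions are separate (no shared area or edge), so areas and boundary lengths simply add and each stays a separate island — boundary = 118.46 mm; (whole slice rotated 5° about Z — lengths, areas and connectivity unchanged). So its perimeter = 118.46 mm. Layer 35 (z = 7): the r=6 cylinder gives a regular 16-gon of circumradius 6 (constant along its height) (perimeter = 2·16·6.000·sin(180°/16) = 37.46 mm); the cube at (10.5, 16) does not reach this height (z outside [7.5, 25]); Taking the union: only the r=6 cylinder is present, so the union is just that shape — boundary = 37.46 mm; (rotated 5° about Z; rotation is an isometry so areas/perimeters/island counts are preserved). So its perimeter = 37.46 mm. Layer 40 is larger (118.46 vs 37.46 mm).

layer 40 (z = 8 mm)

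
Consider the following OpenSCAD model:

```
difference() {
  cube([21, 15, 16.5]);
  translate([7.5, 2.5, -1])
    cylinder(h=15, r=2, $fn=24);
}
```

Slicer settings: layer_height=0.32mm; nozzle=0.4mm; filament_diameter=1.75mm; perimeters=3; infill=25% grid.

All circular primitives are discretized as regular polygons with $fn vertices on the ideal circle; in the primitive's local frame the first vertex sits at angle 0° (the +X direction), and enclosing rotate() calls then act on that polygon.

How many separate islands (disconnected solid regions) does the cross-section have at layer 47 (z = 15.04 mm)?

At z = 15.04 mm: the 21×15 cube contributes its full rectangle; the cylinder at (7.5, 2.5) is not intersected at this z (z outside [-1, 14]); After the difference (first − rest): none of the subtracted shapes is present at this height, so the 21×15 cube is unchanged — 1 connected region. Overall, the cross-section is a single solid region. Island count = 1.

1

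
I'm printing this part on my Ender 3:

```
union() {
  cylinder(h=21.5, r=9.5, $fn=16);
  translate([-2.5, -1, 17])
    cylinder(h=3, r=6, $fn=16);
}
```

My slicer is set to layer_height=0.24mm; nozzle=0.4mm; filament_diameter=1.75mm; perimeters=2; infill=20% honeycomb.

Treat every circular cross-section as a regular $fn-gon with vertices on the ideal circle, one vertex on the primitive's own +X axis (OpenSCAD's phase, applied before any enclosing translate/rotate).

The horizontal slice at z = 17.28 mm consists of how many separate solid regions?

At z = 17.28 mm: the r=9.5 cylinder contributes a regular 16-gon of circumradius 9.5; the r=6 cylinder at (-2.5, -1) contributes a regular 16-gon of circumradius 6; Combining (union): the r=6 cylinder at (-2.5, -1) lies entirely inside the r=9.5 cylinder, so the union is just the r=9.5 cylinder — 1 connected region. The result has 1 disconnected region.

1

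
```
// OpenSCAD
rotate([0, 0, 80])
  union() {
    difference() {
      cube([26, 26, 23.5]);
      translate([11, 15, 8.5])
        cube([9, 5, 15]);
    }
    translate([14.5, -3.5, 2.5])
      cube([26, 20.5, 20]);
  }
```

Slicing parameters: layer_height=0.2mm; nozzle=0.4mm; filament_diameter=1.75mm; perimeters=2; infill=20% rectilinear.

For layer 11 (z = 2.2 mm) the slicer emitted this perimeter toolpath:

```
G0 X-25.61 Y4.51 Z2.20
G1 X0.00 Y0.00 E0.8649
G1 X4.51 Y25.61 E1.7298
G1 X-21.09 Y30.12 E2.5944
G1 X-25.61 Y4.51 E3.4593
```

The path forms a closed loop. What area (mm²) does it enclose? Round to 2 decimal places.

Apply the shoelace formula to the sequence of (X, Y) vertices; enclosed area = 676.11 mm².

676.11 mm²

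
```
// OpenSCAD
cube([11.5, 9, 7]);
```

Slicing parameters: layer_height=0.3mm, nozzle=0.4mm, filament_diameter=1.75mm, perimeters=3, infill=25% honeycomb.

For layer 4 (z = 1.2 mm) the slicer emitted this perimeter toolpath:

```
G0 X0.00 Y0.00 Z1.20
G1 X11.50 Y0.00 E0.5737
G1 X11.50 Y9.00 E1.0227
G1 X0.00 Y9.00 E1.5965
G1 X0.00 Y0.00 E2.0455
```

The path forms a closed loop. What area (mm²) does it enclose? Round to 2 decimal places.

Apply the shoelace formula to the sequence of (X, Y) vertices; enclosed area = 103.50 mm².

103.50 mm²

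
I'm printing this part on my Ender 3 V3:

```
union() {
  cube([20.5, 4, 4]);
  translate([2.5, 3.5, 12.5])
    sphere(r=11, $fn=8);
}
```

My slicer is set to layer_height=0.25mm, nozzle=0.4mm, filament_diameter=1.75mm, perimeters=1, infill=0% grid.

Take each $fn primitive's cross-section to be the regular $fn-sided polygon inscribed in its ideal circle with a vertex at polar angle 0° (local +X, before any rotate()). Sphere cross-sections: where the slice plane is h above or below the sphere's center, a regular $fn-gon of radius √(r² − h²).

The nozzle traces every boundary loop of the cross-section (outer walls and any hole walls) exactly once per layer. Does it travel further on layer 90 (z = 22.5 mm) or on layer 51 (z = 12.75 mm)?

layer 51 (z = 12.75 mm)

Layer 90 (z = 22.5): the cube does not reach this height (z outside [0, 4]); the r=11 sphere at (2.5, 3.5) slices to a regular 8-gon of circumradius 4.583 (√(r²−h²) with h=10 from center) (perimeter = 2·8·4.583·sin(180°/8) = 28.06 mm); Taking the union: only the r=11 sphere at (2.5, 3.5) is present, so the union is just that shape — boundary = 28.06 mm. So its perimeter = 28.06 mm. Layer 51 (z = 12.75): the cube does not reach this height (z outside [0, 4]); the r=11 sphere at (2.5, 3.5) slices to a regular 8-gon of circumradius 10.997 (√(r²−h²) with h=0.25 from center) (perimeter = 2·8·10.997·sin(180°/8) = 67.33 mm); Taking the union: only the r=11 sphere at (2.5, 3.5) is present, so the union is just that shape — boundary = 67.33 mm. So its perimeter = 67.33 mm. Layer 51 is larger (67.33 vs 28.06 mm).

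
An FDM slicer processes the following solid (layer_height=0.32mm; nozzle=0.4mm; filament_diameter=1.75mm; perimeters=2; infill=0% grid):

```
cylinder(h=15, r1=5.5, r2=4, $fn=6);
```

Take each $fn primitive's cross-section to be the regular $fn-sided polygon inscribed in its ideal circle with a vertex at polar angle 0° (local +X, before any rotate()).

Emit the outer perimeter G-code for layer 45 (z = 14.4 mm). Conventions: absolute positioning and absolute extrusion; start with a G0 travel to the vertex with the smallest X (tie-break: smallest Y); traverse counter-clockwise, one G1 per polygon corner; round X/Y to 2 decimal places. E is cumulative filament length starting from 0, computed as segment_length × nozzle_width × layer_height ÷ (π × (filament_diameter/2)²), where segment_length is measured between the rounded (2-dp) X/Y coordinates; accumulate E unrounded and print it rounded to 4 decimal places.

G0 X-4.06 Y0.00 Z14.40
G1 X-2.03 Y-3.52 E0.2162
G1 X2.03 Y-3.52 E0.4323
G1 X4.06 Y0.00 E0.6485
G1 X2.03 Y3.52 E0.8648
G1 X-2.03 Y3.52 E1.0808
G1 X-4.06 Y0.00 E1.2971

At z = 14.4 mm: the cone (r1=5.5→r2=4) has section circumradius 4.060 here — a regular 6-gon. The outline is a single polygon with 6 vertices. Extrusion per mm of travel: 0.4 × 0.32 / (π × 0.875²) = 0.053216. Accumulating E over each segment gives final E = 1.2971.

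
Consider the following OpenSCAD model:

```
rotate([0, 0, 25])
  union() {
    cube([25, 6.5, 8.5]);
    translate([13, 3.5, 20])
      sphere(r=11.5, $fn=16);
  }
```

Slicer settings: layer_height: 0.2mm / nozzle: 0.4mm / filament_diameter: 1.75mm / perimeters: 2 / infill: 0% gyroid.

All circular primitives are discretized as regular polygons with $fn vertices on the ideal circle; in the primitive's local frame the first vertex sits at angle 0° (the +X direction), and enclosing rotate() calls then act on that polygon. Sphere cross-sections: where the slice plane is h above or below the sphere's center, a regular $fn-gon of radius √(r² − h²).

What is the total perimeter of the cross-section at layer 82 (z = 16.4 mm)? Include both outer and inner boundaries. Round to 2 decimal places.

68.18 mm

At z = 16.4 mm: the cube does not reach this height (z outside [0, 8.5]); the r=11.5 sphere at (13, 3.5) contributes a regular 16-gon of circumradius √(11.5²−3.6²) = 10.922 (perimeter = 2·16·10.922·sin(180°/16) = 68.18 mm); Taking the union: only the r=11.5 sphere at (13, 3.5) is present, so the union is just that shape — boundary = 68.18 mm; (rotated 25° about Z; rotation is an isometry so areas/perimeters/island counts are preserved). Overall, the cross-section is a single solid region. Total boundary length (outer) = 68.18 mm.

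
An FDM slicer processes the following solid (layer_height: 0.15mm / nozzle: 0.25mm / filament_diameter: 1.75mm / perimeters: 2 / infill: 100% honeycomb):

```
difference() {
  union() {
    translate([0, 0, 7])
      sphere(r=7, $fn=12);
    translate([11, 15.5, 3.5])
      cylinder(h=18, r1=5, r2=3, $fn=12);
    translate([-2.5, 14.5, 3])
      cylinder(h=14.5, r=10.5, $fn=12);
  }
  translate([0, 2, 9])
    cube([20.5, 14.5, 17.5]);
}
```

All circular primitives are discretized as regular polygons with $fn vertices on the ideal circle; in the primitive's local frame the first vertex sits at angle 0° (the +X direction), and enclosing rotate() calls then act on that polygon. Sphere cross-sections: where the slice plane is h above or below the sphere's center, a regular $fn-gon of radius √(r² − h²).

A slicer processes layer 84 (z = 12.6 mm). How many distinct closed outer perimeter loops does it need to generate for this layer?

At z = 12.6 mm: the r=7 sphere contributes a regular 12-gon of circumradius √(7²−5.6²) = 4.200; the cone at (11, 15.5) contributes a regular 12-gon of circumradius 3.989 (interpolated between r1=5 and r2=3 at t=0.506); the cylinder at (-2.5, 14.5): section is a regular 12-gon, circumradius r=10.5; Combining (union): the regions partially overlap (shared area 1.67 mm²), so overlapping operands fuse into one piece — 2 connected regions; the 20.5×14.5 cube at (0, 2) contributes its full rectangle; After the difference (first − rest): starting from that combined region, the 20.5×14.5 cube at (0, 2) partially overlaps it — only the 108.04 mm² overlap (of its 297.25 mm²) is removed, clipping the outline — 2 connected regions. The result has 2 disconnected regions.

2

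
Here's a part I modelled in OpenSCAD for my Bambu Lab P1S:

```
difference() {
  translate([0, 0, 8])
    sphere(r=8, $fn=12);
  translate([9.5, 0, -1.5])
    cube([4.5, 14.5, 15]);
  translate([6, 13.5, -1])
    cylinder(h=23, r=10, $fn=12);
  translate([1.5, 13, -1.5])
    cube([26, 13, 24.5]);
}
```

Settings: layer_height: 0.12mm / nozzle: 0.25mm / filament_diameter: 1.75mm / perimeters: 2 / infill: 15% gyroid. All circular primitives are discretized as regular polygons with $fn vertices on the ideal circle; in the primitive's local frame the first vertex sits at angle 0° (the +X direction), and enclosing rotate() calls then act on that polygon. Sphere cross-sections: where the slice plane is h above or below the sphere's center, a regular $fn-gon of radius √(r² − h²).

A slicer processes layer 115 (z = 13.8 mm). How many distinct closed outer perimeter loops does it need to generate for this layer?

At z = 13.8 mm: the r=8 sphere slices to a regular 12-gon of circumradius 5.510 (√(r²−h²) with h=5.8 from center); the cube at (9.5, 0) is not intersected at this z (z outside [-1.5, 13.5]); the cylinder at (6, 13.5): section is a regular 12-gon, circumradius r=10; the cube at (1.5, 13) is present — its section is the full 26×13 rectangle; After the difference (first − rest): starting from the r=8 sphere, the r=10 cylinder at (6, 13.5) partially overlaps it — only the 0.93 mm² overlap (of its 300.00 mm²) is removed, clipping the outline; the 26×13 cube at (1.5, 13) misses the remaining region (no effect) — 1 connected region. The result has 1 disconnected region.

1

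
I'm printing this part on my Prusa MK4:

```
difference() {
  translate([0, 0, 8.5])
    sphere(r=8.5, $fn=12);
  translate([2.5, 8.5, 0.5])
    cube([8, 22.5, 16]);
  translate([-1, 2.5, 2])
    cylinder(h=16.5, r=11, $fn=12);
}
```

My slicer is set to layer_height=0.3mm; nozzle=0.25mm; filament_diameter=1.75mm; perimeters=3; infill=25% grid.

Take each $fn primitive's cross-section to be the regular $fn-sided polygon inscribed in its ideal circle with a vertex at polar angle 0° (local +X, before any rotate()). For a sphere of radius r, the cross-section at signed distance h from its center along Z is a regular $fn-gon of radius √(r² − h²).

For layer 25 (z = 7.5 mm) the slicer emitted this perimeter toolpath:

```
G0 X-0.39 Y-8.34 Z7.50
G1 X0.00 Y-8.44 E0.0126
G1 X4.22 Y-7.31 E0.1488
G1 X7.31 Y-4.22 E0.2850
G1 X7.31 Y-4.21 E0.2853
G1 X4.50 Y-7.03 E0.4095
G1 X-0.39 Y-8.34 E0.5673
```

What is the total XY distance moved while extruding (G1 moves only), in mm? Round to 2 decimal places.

18.19 mm

Sum the Euclidean lengths of each G1 segment: total = 18.19 mm.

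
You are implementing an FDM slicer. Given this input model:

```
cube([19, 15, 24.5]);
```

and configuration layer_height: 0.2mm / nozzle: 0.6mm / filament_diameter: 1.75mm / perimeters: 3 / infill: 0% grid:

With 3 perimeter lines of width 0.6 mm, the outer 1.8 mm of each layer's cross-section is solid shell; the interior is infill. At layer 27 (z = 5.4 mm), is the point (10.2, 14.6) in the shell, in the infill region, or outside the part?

shell

At z = 5.4 mm: the cube is present — its section is the full 19×15 rectangle. Overall, the cross-section is a single solid region. The nearest boundary edge runs (19.00, 15.00)→(0.00, 15.00); distance from the point to it = 0.40 mm. The point is inside the cross-section, 0.40 mm from the nearest boundary — within the 1.8 mm shell band (3 × 0.6).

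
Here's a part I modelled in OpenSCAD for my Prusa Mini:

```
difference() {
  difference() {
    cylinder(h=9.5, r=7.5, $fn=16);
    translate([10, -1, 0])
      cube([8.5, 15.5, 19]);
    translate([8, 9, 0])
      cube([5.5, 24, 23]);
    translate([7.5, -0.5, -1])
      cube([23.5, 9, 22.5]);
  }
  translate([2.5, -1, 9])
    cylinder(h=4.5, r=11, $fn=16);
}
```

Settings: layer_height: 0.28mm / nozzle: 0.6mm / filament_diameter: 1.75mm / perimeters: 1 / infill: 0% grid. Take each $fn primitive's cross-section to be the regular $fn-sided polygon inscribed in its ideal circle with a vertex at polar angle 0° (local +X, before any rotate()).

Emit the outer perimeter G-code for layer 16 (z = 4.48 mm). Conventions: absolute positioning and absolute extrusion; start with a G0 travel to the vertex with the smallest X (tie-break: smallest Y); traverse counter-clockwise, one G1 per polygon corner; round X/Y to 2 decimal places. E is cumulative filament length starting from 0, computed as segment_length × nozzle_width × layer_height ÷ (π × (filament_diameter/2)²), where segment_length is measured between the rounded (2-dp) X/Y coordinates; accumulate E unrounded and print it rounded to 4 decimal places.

G0 X-7.50 Y0.00 Z4.48
G1 X-6.93 Y-2.87 E0.2044
G1 X-5.30 Y-5.30 E0.4087
G1 X-2.87 Y-6.93 E0.6131
G1 X0.00 Y-7.50 E0.8175
G1 X2.87 Y-6.93 E1.0219
G1 X5.30 Y-5.30 E1.2262
G1 X6.93 Y-2.87 E1.4306
G1 X7.50 Y0.00 E1.6350
G1 X6.93 Y2.87 E1.8394
G1 X5.30 Y5.30 E2.0437
G1 X2.87 Y6.93 E2.2481
G1 X0.00 Y7.50 E2.4525
G1 X-2.87 Y6.93 E2.6569
G1 X-5.30 Y5.30 E2.8612
G1 X-6.93 Y2.87 E3.0656
G1 X-7.50 Y0.00 E3.2700

At z = 4.48 mm: the r=7.5 cylinder contributes a regular 16-gon of circumradius 7.5; the cube at (10, -1) is present — its section is the full 8.5×15.5 rectangle; the cube at (8, 9) is present — its section is the full 5.5×24 rectangle; the cube at (7.5, -0.5) is present — its section is the full 23.5×9 rectangle; Taking the first minus the rest: starting from the r=7.5 cylinder, the 8.5×15.5 cube at (10, -1) misses the remaining region (no effect); the 5.5×24 cube at (8, 9) misses the remaining region (no effect); the 23.5×9 cube at (7.5, -0.5) misses the remaining region (no effect) — 1 connected region; the cylinder at (2.5, -1) is absent (z outside [9, 13.5]); Subtracting the remaining from the first: none of the subtracted shapes is present at this height, so the result so far is unchanged — 1 connected region. The outline is a single polygon with 16 vertices. Extrusion per mm of travel: 0.6 × 0.28 / (π × 0.875²) = 0.069846. Accumulating E over each segment gives final E = 3.2700.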